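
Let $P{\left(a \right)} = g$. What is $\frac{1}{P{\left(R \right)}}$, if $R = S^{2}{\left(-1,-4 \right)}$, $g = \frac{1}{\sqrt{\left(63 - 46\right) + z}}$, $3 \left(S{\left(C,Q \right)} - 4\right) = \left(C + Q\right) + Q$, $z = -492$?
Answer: $5 i \sqrt{19} \approx 21.794 i$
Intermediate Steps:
$S{\left(C,Q \right)} = 4 + \frac{C}{3} + \frac{2 Q}{3}$ ($S{\left(C,Q \right)} = 4 + \frac{\left(C + Q\right) + Q}{3} = 4 + \frac{C + 2 Q}{3} = 4 + \left(\frac{C}{3} + \frac{2 Q}{3}\right) = 4 + \frac{C}{3} + \frac{2 Q}{3}$)
$g = - \frac{i \sqrt{19}}{95}$ ($g = \frac{1}{\sqrt{\left(63 - 46\right) - 492}} = \frac{1}{\sqrt{17 - 492}} = \frac{1}{\sqrt{-475}} = \frac{1}{5 i \sqrt{19}} = - \frac{i \sqrt{19}}{95} \approx - 0.045883 i$)
$R = 1$ ($R = \left(4 + \frac{1}{3} \left(-1\right) + \frac{2}{3} \left(-4\right)\right)^{2} = \left(4 - \frac{1}{3} - \frac{8}{3}\right)^{2} = 1^{2} = 1$)
$P{\left(a \right)} = - \frac{i \sqrt{19}}{95}$
$\frac{1}{P{\left(R \right)}} = \frac{1}{\left(- \frac{1}{95}\right) i \sqrt{19}} = 5 i \sqrt{19}$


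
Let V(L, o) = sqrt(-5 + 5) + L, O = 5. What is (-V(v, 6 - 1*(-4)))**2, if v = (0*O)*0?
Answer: 0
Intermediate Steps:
v = 0 (v = (0*5)*0 = 0*0 = 0)
V(L, o) = L (V(L, o) = sqrt(0) + L = 0 + L = L)
(-V(v, 6 - 1*(-4)))**2 = (-1*0)**2 = 0**2 = 0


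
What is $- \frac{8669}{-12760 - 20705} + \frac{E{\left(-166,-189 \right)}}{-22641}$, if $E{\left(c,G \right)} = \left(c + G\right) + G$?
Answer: $\frac{71493263}{252560355} \approx 0.28307$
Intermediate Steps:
$E{\left(c,G \right)} = c + 2 G$ ($E{\left(c,G \right)} = \left(G + c\right) + G = c + 2 G$)
$- \frac{8669}{-12760 - 20705} + \frac{E{\left(-166,-189 \right)}}{-22641} = - \frac{8669}{-12760 - 20705} + \frac{-166 + 2 \left(-189\right)}{-22641} = - \frac{8669}{-33465} + \left(-166 - 378\right) \left(- \frac{1}{22641}\right) = \left(-8669\right) \left(- \frac{1}{33465}\right) - - \frac{544}{22641} = \frac{8669}{33465} + \frac{544}{22641} = \frac{71493263}{252560355}$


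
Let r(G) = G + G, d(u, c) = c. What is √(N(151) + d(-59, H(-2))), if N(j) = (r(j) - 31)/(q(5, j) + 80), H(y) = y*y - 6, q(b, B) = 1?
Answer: √109/9 ≈ 1.1600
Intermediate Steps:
H(y) = -6 + y² (H(y) = y² - 6 = -6 + y²)
r(G) = 2*G
N(j) = -31/81 + 2*j/81 (N(j) = (2*j - 31)/(1 + 80) = (-31 + 2*j)/81 = (-31 + 2*j)*(1/81) = -31/81 + 2*j/81)
√(N(151) + d(-59, H(-2))) = √((-31/81 + (2/81)*151) + (-6 + (-2)²)) = √((-31/81 + 302/81) + (-6 + 4)) = √(271/81 - 2) = √(109/81) = √109/9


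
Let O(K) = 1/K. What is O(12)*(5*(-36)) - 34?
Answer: -49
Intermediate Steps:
O(12)*(5*(-36)) - 34 = (5*(-36))/12 - 34 = (1/12)*(-180) - 34 = -15 - 34 = -49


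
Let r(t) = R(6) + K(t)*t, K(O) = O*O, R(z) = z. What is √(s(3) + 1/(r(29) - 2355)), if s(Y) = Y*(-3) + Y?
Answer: I*√728636890/11020 ≈ 2.4495*I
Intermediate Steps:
s(Y) = -2*Y (s(Y) = -3*Y + Y = -2*Y)
K(O) = O²
r(t) = 6 + t³ (r(t) = 6 + t²*t = 6 + t³)
√(s(3) + 1/(r(29) - 2355)) = √(-2*3 + 1/((6 + 29³) - 2355)) = √(-6 + 1/((6 + 24389) - 2355)) = √(-6 + 1/(24395 - 2355)) = √(-6 + 1/22040) = √(-132239/22040) = I*√728636890/11020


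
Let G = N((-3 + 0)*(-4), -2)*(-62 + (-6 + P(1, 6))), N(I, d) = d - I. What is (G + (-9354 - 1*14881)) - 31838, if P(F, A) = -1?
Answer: -55107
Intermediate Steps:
G = 966 (G = (-2 - (-3 + 0)*(-4))*(-62 + (-6 - 1)) = (-2 - (-3)*(-4))*(-62 - 7) = (-2 - 1*12)*(-69) = (-2 - 12)*(-69) = -14*(-69) = 966)
(G + (-9354 - 1*14881)) - 31838 = (966 + (-9354 - 1*14881)) - 31838 = (966 + (-9354 - 14881)) - 31838 = (966 - 24235) - 31838 = -23269 - 31838 = -55107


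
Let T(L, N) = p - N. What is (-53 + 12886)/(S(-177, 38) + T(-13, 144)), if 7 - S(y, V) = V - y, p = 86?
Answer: -12833/266 ≈ -48.244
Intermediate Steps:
T(L, N) = 86 - N
S(y, V) = 7 + y - V (S(y, V) = 7 - (V - y) = 7 + (y - V) = 7 + y - V)
(-53 + 12886)/(S(-177, 38) + T(-13, 144)) = (-53 + 12886)/((7 - 177 - 1*38) + (86 - 1*144)) = 12833/((7 - 177 - 38) + (86 - 144)) = 12833/(-208 - 58) = 12833/(-266) = 12833*(-1/266) = -12833/266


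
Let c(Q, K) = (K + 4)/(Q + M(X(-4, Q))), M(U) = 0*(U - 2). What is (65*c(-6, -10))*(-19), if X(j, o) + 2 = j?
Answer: -1235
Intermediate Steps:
X(j, o) = -2 + j
M(U) = 0 (M(U) = 0*(-2 + U) = 0)
c(Q, K) = (4 + K)/Q (c(Q, K) = (K + 4)/(Q + 0) = (4 + K)/Q)
(65*c(-6, -10))*(-19) = (65*((4 - 10)/(-6)))*(-19) = (65*(-⅙*(-6)))*(-19) = (65*1)*(-19) = 65*(-19) = -1235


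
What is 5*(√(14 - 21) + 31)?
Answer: 155 + 5*I*√7 ≈ 155.0 + 13.229*I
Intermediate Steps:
5*(√(14 - 21) + 31) = 5*(√(-7) + 31) = 5*(I*√7 + 31) = 5*(31 + I*√7) = 155 + 5*I*√7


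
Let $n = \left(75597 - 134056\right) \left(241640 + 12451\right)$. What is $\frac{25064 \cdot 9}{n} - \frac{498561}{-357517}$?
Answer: $\frac{2468499155614539}{1770174609605191} \approx 1.3945$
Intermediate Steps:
$n = -14853905769$ ($n = \left(-58459\right) 254091 = -14853905769$)
$\frac{25064 \cdot 9}{n} - \frac{498561}{-357517} = \frac{25064 \cdot 9}{-14853905769} - \frac{498561}{-357517} = 225576 \left(- \frac{1}{14853905769}\right) - - \frac{498561}{357517} = - \frac{75192}{4951301923} + \frac{498561}{357517} = \frac{2468499155614539}{1770174609605191}$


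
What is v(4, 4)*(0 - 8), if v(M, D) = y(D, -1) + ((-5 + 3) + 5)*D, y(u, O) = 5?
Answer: -136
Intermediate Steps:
v(M, D) = 5 + 3*D (v(M, D) = 5 + ((-5 + 3) + 5)*D = 5 + (-2 + 5)*D = 5 + 3*D)
v(4, 4)*(0 - 8) = (5 + 3*4)*(0 - 8) = (5 + 12)*(-8) = 17*(-8) = -136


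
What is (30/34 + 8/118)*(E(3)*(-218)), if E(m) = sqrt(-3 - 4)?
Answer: -207754*I*sqrt(7)/1003 ≈ -548.02*I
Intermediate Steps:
E(m) = I*sqrt(7) (E(m) = sqrt(-7) = I*sqrt(7))
(30/34 + 8/118)*(E(3)*(-218)) = (30/34 + 8/118)*((I*sqrt(7))*(-218)) = (30*(1/34) + 8*(1/118))*(-218*I*sqrt(7)) = (15/17 + 4/59)*(-218*I*sqrt(7)) = 953*(-218*I*sqrt(7))/1003 = -207754*I*sqrt(7)/1003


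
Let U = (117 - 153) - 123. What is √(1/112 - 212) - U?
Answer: 159 + I*√166201/28 ≈ 159.0 + 14.56*I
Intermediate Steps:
U = -159 (U = -36 - 123 = -159)
√(1/112 - 212) - U = √(1/112 - 212) - 1*(-159) = √(1/112 - 212) + 159 = √(-23743/112) + 159 = I*√166201/28 + 159 = 159 + I*√166201/28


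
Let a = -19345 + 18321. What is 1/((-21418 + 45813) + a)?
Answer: 1/23371 ≈ 4.2788e-5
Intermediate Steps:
a = -1024
1/((-21418 + 45813) + a) = 1/((-21418 + 45813) - 1024) = 1/(24395 - 1024) = 1/23371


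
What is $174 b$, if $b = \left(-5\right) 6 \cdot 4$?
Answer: $-20880$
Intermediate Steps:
$b = -120$ ($b = \left(-30\right) 4 = -120$)
$174 b = 174 \left(-120\right) = -20880$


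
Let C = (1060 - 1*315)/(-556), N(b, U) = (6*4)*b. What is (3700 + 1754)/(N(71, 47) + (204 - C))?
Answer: 3032424/1061593 ≈ 2.8565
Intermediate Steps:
N(b, U) = 24*b
C = -745/556 (C = (1060 - 315)*(-1/556) = 745*(-1/556) = -745/556 ≈ -1.3399)
(3700 + 1754)/(N(71, 47) + (204 - C)) = (3700 + 1754)/(24*71 + (204 - 1*(-745/556))) = 5454/(1704 + (204 + 745/556)) = 5454/(1704 + 114169/556) = 5454/(1061593/556) = 5454*(556/1061593) = 3032424/1061593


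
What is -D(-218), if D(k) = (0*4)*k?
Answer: 0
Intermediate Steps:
D(k) = 0 (D(k) = 0*k = 0)
-D(-218) = -1*0 = 0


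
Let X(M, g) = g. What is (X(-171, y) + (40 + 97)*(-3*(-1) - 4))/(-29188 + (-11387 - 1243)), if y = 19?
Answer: 59/20909 ≈ 0.0028218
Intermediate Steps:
(X(-171, y) + (40 + 97)*(-3*(-1) - 4))/(-29188 + (-11387 - 1243)) = (19 + (40 + 97)*(-3*(-1) - 4))/(-29188 + (-11387 - 1243)) = (19 + 137*(3 - 4))/(-29188 - 12630) = (19 + 137*(-1))/(-41818) = (19 - 137)*(-1/41818) = -118*(-1/41818) = 59/20909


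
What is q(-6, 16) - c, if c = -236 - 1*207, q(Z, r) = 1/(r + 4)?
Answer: 8861/20 ≈ 443.05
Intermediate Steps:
q(Z, r) = 1/(4 + r)
c = -443 (c = -236 - 207 = -443)
q(-6, 16) - c = 1/(4 + 16) - 1*(-443) = 1/20 + 443 = 8861/20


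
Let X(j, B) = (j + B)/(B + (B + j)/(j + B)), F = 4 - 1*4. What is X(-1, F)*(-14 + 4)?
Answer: 10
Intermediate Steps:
F = 0 (F = 4 - 4 = 0)
X(j, B) = (B + j)/(1 + B) (X(j, B) = (B + j)/(B + (B + j)/(B + j)) = (B + j)/(B + 1) = (B + j)/(1 + B))
X(-1, F)*(-14 + 4) = ((0 - 1)/(1 + 0))*(-14 + 4) = (-1/1)*(-10) = (1*(-1))*(-10) = -1*(-10) = 10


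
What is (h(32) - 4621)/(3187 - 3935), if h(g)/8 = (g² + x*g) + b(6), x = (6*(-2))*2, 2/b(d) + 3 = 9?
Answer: 701/204 ≈ 3.4363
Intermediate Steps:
b(d) = ⅓ (b(d) = 2/(-3 + 9) = 2/6 = 2*(⅙) = ⅓)
x = -24 (x = -12*2 = -24)
h(g) = 8/3 - 192*g + 8*g² (h(g) = 8*((g² - 24*g) + ⅓) = 8*(⅓ + g² - 24*g) = 8/3 - 192*g + 8*g²)
(h(32) - 4621)/(3187 - 3935) = ((8/3 - 192*32 + 8*32²) - 4621)/(3187 - 3935) = ((8/3 - 6144 + 8*1024) - 4621)/(-748) = ((8/3 - 6144 + 8192) - 4621)*(-1/748) = (6152/3 - 4621)*(-1/748) = -7711/3*(-1/748) = 701/204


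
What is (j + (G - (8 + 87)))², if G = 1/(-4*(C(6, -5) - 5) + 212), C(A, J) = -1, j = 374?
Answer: 4335564025/55696 ≈ 77843.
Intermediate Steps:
G = 1/236 (G = 1/(-4*(-1 - 5) + 212) = 1/(-4*(-6) + 212) = 1/(24 + 212) = 1/236 ≈ 0.0042373)
(j + (G - (8 + 87)))² = (374 + (1/236 - (8 + 87)))² = (374 + (1/236 - 1*95))² = (374 + (1/236 - 95))² = (374 - 22419/236)² = (65845/236)² = 4335564025/55696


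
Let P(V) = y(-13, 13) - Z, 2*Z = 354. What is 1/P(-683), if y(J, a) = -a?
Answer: -1/190 ≈ -0.0052632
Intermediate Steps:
Z = 177 (Z = (½)*354 = 177)
P(V) = -190 (P(V) = -1*13 - 1*177 = -13 - 177 = -190)
1/P(-683) = 1/(-190) = -1/190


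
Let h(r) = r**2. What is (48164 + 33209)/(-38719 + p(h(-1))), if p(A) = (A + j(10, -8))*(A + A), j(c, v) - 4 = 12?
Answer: -81373/38685 ≈ -2.1035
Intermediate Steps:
j(c, v) = 16 (j(c, v) = 4 + 12 = 16)
p(A) = 2*A*(16 + A) (p(A) = (A + 16)*(A + A) = (16 + A)*(2*A) = 2*A*(16 + A))
(48164 + 33209)/(-38719 + p(h(-1))) = (48164 + 33209)/(-38719 + 2*(-1)**2*(16 + (-1)**2)) = 81373/(-38719 + 2*1*(16 + 1)) = 81373/(-38719 + 2*1*17) = 81373/(-38719 + 34) = 81373/(-38685) = 81373*(-1/38685) = -81373/38685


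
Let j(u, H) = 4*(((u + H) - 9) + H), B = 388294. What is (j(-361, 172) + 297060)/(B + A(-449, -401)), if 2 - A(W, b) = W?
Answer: 296956/388745 ≈ 0.76388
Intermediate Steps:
A(W, b) = 2 - W
j(u, H) = -36 + 4*u + 8*H (j(u, H) = 4*(((H + u) - 9) + H) = 4*((-9 + H + u) + H) = 4*(-9 + u + 2*H) = -36 + 4*u + 8*H)
(j(-361, 172) + 297060)/(B + A(-449, -401)) = ((-36 + 4*(-361) + 8*172) + 297060)/(388294 + (2 - 1*(-449))) = ((-36 - 1444 + 1376) + 297060)/(388294 + (2 + 449)) = (-104 + 297060)/(388294 + 451) = 296956/388745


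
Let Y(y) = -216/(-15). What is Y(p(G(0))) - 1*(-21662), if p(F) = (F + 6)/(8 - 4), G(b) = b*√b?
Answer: 108382/5 ≈ 21676.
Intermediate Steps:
G(b) = b^(3/2)
p(F) = 3/2 + F/4 (p(F) = (6 + F)/4 = (6 + F)*(¼) = 3/2 + F/4)
Y(y) = 72/5 (Y(y) = -216*(-1/15) = 72/5)
Y(p(G(0))) - 1*(-21662) = 72/5 - 1*(-21662) = 72/5 + 21662 = 108382/5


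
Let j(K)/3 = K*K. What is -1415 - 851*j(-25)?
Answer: -1597040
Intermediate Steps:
j(K) = 3*K**2 (j(K) = 3*(K*K) = 3*K**2)
-1415 - 851*j(-25) = -1415 - 2553*(-25)**2 = -1415 - 2553*625 = -1415 - 851*1875 = -1415 - 1595625 = -1597040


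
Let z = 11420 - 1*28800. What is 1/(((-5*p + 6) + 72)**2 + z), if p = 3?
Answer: -1/13411 ≈ -7.4566e-5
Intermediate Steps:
z = -17380 (z = 11420 - 28800 = -17380)
1/(((-5*p + 6) + 72)**2 + z) = 1/(((-5*3 + 6) + 72)**2 - 17380) = 1/(((-15 + 6) + 72)**2 - 17380) = 1/((-9 + 72)**2 - 17380) = 1/(63**2 - 17380) = 1/(3969 - 17380) = 1/(-13411) = -1/13411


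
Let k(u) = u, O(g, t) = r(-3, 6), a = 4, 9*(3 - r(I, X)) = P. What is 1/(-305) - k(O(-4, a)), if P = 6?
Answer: -2138/915 ≈ -2.3366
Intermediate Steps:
r(I, X) = 7/3 (r(I, X) = 3 - 1/9*6 = 3 - 2/3 = 7/3)
O(g, t) = 7/3
1/(-305) - k(O(-4, a)) = 1/(-305) - 1*7/3 = -1/305 - 7/3 = -2138/915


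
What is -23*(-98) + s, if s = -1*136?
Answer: 2118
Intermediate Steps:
s = -136
-23*(-98) + s = -23*(-98) - 136 = 2254 - 136 = 2118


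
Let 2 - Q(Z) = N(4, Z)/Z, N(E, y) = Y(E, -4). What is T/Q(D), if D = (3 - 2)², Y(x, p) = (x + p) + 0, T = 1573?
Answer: 1573/2 ≈ 786.50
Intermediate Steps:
Y(x, p) = p + x (Y(x, p) = (p + x) + 0 = p + x)
N(E, y) = -4 + E
D = 1 (D = 1² = 1)
Q(Z) = 2 (Q(Z) = 2 - (-4 + 4)/Z = 2 - 0/Z = 2 - 1*0 = 2 + 0 = 2)
T/Q(D) = 1573/2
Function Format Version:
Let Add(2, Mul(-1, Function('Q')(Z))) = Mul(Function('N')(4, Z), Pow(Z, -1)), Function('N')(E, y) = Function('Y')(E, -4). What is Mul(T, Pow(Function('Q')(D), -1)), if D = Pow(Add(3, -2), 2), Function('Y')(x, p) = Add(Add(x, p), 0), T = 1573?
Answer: Rational(1573, 2) ≈ 786.50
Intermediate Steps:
Function('Y')(x, p) = Add(p, x) (Function('Y')(x, p) = Add(Add(p, x), 0) = Add(p, x))
Function('N')(E, y) = Add(-4, E)
D = 1 (D = Pow(1, 2) = 1)
Function('Q')(Z) = 2 (Function('Q')(Z) = Add(2, Mul(-1, Mul(Add(-4, 4), Pow(Z, -1)))) = Add(2, Mul(-1, Mul(0, Pow(Z, -1)))) = Add(2, Mul(-1, 0)) = Add(2, 0) = 2)
Mul(T, Pow(Function('Q')(D), -1)) = Mul(1573, Pow(2, -1)) = Mul(1573, Rational(1, 2)) = Rational(1573, 2)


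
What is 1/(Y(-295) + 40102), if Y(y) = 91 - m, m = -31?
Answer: 1/40224 ≈ 2.4861e-5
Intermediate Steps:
Y(y) = 122 (Y(y) = 91 - 1*(-31) = 91 + 31 = 122)
1/(Y(-295) + 40102) = 1/(122 + 40102) = 1/40224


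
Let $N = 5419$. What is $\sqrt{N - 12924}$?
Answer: $i \sqrt{7505} \approx 86.631 i$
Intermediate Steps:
$\sqrt{N - 12924} = \sqrt{5419 - 12924} = \sqrt{-7505} = i \sqrt{7505}$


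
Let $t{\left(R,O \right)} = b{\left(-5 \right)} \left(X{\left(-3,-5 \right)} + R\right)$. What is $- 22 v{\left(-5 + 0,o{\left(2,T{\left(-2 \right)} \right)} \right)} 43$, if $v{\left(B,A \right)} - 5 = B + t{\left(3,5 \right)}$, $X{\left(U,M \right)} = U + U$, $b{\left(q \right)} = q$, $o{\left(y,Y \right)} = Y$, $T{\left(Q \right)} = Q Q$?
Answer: $-14190$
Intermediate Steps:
$T{\left(Q \right)} = Q^{2}$
$X{\left(U,M \right)} = 2 U$
$t{\left(R,O \right)} = 30 - 5 R$ ($t{\left(R,O \right)} = - 5 \left(2 \left(-3\right) + R\right) = - 5 \left(-6 + R\right) = 30 - 5 R$)
$v{\left(B,A \right)} = 20 + B$ ($v{\left(B,A \right)} = 5 + \left(B + \left(30 - 15\right)\right) = 5 + \left(B + 15\right) = 5 + \left(15 + B\right) = 20 + B$)
$- 22 v{\left(-5 + 0,o{\left(2,T{\left(-2 \right)} \right)} \right)} 43 = - 22 \left(20 + \left(-5 + 0\right)\right) 43 = - 22 \left(20 - 5\right) 43 = \left(-22\right) 15 \cdot 43 = \left(-330\right) 43 = -14190$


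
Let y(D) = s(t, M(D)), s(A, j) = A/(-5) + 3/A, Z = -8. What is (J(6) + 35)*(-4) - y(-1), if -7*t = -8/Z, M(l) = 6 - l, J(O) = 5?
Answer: -4866/35 ≈ -139.03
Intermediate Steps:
t = -1/7 (t = -(-8)/(7*(-8)) = -(-8)*(-1)/(7*8) = -1/7*1 = -1/7 ≈ -0.14286)
s(A, j) = 3/A - A/5 (s(A, j) = A*(-1/5) + 3/A = -A/5 + 3/A = 3/A - A/5)
y(D) = -734/35 (y(D) = 3/(-1/7) - 1/5*(-1/7) = 3*(-7) + 1/35 = -21 + 1/35 = -734/35)
(J(6) + 35)*(-4) - y(-1) = (5 + 35)*(-4) - 1*(-734/35) = 40*(-4) + 734/35 = -160 + 734/35 = -4866/35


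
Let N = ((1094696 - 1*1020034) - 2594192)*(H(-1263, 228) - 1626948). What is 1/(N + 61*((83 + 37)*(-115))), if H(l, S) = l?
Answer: 1/4102325619030 ≈ 2.4376e-13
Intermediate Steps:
N = 4102326460830 (N = ((1094696 - 1*1020034) - 2594192)*(-1263 - 1626948) = ((1094696 - 1020034) - 2594192)*(-1628211) = (74662 - 2594192)*(-1628211) = -2519530*(-1628211) = 4102326460830)
1/(N + 61*((83 + 37)*(-115))) = 1/(4102326460830 + 61*((83 + 37)*(-115))) = 1/(4102326460830 + 61*(120*(-115))) = 1/(4102326460830 + 61*(-13800)) = 1/(4102326460830 - 841800) = 1/4102325619030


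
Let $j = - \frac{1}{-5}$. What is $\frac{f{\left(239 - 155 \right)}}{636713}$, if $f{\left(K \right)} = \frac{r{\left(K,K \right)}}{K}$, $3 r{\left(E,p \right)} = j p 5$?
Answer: $\frac{1}{1910139} \approx 5.2352 \cdot 10^{-7}$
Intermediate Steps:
$j = \frac{1}{5}$ ($j = \left(-1\right) \left(- \frac{1}{5}\right) = \frac{1}{5} \approx 0.2$)
$r{\left(E,p \right)} = \frac{p}{3}$ ($r{\left(E,p \right)} = \frac{\frac{p}{5} \cdot 5}{3} = \frac{p}{3}$)
$f{\left(K \right)} = \frac{1}{3}$ ($f{\left(K \right)} = \frac{\frac{1}{3} K}{K} = \frac{1}{3}$)
$\frac{f{\left(239 - 155 \right)}}{636713} = \frac{1}{3 \cdot 636713} = \frac{1}{3} \cdot \frac{1}{636713} = \frac{1}{1910139}$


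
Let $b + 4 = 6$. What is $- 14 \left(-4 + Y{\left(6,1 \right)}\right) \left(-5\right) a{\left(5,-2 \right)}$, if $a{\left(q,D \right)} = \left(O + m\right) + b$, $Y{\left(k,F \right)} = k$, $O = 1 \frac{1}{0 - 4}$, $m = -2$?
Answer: $-35$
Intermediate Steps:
$O = - \frac{1}{4}$ ($O = 1 \frac{1}{-4} = 1 \left(- \frac{1}{4}\right) = - \frac{1}{4} \approx -0.25$)
$b = 2$ ($b = -4 + 6 = 2$)
$a{\left(q,D \right)} = - \frac{1}{4}$ ($a{\left(q,D \right)} = \left(- \frac{1}{4} - 2\right) + 2 = - \frac{9}{4} + 2 = - \frac{1}{4}$)
$- 14 \left(-4 + Y{\left(6,1 \right)}\right) \left(-5\right) a{\left(5,-2 \right)} = - 14 \left(-4 + 6\right) \left(-5\right) \left(- \frac{1}{4}\right) = - 14 \cdot 2 \left(-5\right) \left(- \frac{1}{4}\right) = \left(-14\right) \left(-10\right) \left(- \frac{1}{4}\right) = 140 \left(- \frac{1}{4}\right) = -35$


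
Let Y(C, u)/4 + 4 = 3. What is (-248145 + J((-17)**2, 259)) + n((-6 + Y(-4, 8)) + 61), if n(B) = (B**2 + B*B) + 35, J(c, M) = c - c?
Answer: -242908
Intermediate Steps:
Y(C, u) = -4 (Y(C, u) = -16 + 4*3 = -16 + 12 = -4)
J(c, M) = 0
n(B) = 35 + 2*B**2 (n(B) = (B**2 + B**2) + 35 = 2*B**2 + 35 = 35 + 2*B**2)
(-248145 + J((-17)**2, 259)) + n((-6 + Y(-4, 8)) + 61) = (-248145 + 0) + (35 + 2*((-6 - 4) + 61)**2) = -248145 + (35 + 2*(-10 + 61)**2) = -248145 + (35 + 2*51**2) = -248145 + (35 + 2*2601) = -248145 + (35 + 5202) = -248145 + 5237 = -242908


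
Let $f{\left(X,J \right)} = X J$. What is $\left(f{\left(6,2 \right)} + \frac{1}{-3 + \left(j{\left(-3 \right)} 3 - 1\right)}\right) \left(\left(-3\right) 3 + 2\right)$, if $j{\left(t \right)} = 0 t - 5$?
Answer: $- \frac{1589}{19} \approx -83.632$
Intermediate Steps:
$j{\left(t \right)} = -5$ ($j{\left(t \right)} = 0 - 5 = -5$)
$f{\left(X,J \right)} = J X$
$\left(f{\left(6,2 \right)} + \frac{1}{-3 + \left(j{\left(-3 \right)} 3 - 1\right)}\right) \left(\left(-3\right) 3 + 2\right) = \left(2 \cdot 6 + \frac{1}{-3 - 16}\right) \left(\left(-3\right) 3 + 2\right) = \left(12 + \frac{1}{-3 - 16}\right) \left(-9 + 2\right) = \left(12 + \frac{1}{-3 - 16}\right) \left(-7\right) = \left(12 + \frac{1}{-19}\right) \left(-7\right) = \left(12 - \frac{1}{19}\right) \left(-7\right) = \frac{227}{19} \left(-7\right) = - \frac{1589}{19}$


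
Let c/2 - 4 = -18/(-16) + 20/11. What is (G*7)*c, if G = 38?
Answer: 81263/22 ≈ 3693.8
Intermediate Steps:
c = 611/44 (c = 8 + 2*(-18/(-16) + 20/11) = 8 + 2*(-18*(-1/16) + 20*(1/11)) = 8 + 2*(9/8 + 20/11) = 8 + 2*(259/88) = 8 + 259/44 = 611/44 ≈ 13.886)
(G*7)*c = (38*7)*(611/44) = 266*(611/44) = 81263/22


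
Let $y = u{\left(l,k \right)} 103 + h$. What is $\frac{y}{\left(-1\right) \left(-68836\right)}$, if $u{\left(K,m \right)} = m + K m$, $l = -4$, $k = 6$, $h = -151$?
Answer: $- \frac{2005}{68836} \approx -0.029127$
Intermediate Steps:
$y = -2005$ ($y = 6 \left(1 - 4\right) 103 - 151 = 6 \left(-3\right) 103 - 151 = \left(-18\right) 103 - 151 = -1854 - 151 = -2005$)
$\frac{y}{\left(-1\right) \left(-68836\right)} = - \frac{2005}{\left(-1\right) \left(-68836\right)} = - \frac{2005}{68836}$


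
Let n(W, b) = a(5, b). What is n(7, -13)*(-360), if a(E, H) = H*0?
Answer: 0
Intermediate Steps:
a(E, H) = 0
n(W, b) = 0
n(7, -13)*(-360) = 0*(-360) = 0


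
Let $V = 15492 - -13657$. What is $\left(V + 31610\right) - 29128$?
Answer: $31631$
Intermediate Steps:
$V = 29149$ ($V = 15492 + 13657 = 29149$)
$\left(V + 31610\right) - 29128 = \left(29149 + 31610\right) - 29128 = 60759 - 29128 = 31631$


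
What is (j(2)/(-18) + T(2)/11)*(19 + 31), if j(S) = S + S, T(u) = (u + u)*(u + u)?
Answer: 6100/99 ≈ 61.616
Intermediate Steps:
T(u) = 4*u**2 (T(u) = (2*u)*(2*u) = 4*u**2)
j(S) = 2*S
(j(2)/(-18) + T(2)/11)*(19 + 31) = ((2*2)/(-18) + (4*2**2)/11)*(19 + 31) = (4*(-1/18) + (4*4)*(1/11))*50 = (-2/9 + 16*(1/11))*50 = (-2/9 + 16/11)*50 = (122/99)*50 = 6100/99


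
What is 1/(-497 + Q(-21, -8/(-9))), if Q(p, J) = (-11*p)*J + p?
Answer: -3/938 ≈ -0.0031983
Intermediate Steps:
Q(p, J) = p - 11*J*p (Q(p, J) = -11*J*p + p = p - 11*J*p)
1/(-497 + Q(-21, -8/(-9))) = 1/(-497 - 21*(1 - (-88)/(-9))) = 1/(-497 - 21*(1 - (-88)*(-1)/9)) = 1/(-497 - 21*(1 - 11*8/9)) = 1/(-497 - 21*(1 - 88/9)) = 1/(-497 - 21*(-79/9)) = 1/(-497 + 553/3) = 1/(-938/3) = -3/938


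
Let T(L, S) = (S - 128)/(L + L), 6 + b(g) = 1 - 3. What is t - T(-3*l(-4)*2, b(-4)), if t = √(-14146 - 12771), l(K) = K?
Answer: 17/6 + I*√26917 ≈ 2.8333 + 164.06*I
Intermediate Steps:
b(g) = -8 (b(g) = -6 + (1 - 3) = -6 - 2 = -8)
T(L, S) = (-128 + S)/(2*L) (T(L, S) = (-128 + S)/((2*L)) = (-128 + S)*(1/(2*L)) = (-128 + S)/(2*L))
t = I*√26917 (t = √(-26917) = I*√26917 ≈ 164.06*I)
t - T(-3*l(-4)*2, b(-4)) = I*√26917 - (-128 - 8)/(2*(-3*(-4)*2)) = I*√26917 - (-136)/(2*(12*2)) = I*√26917 - (-136)/(2*24) = I*√26917 - 1*(-17/6) = I*√26917 + 17/6 = 17/6 + I*√26917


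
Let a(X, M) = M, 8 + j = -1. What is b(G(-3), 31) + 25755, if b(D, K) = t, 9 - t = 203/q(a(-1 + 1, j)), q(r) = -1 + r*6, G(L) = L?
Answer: 1417223/55 ≈ 25768.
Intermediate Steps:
j = -9 (j = -8 - 1 = -9)
q(r) = -1 + 6*r
t = 698/55 (t = 9 - 203/(-1 + 6*(-9)) = 9 - 203/(-1 - 54) = 9 - 203/(-55) = 9 - 203*(-1)/55 = 9 - 1*(-203/55) = 9 + 203/55 = 698/55 ≈ 12.691)
b(D, K) = 698/55
b(G(-3), 31) + 25755 = 698/55 + 25755 = 1417223/55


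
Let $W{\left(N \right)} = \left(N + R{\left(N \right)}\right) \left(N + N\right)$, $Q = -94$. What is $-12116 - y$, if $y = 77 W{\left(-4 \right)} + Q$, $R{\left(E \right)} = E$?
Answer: $-16950$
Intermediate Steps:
$W{\left(N \right)} = 4 N^{2}$ ($W{\left(N \right)} = \left(N + N\right) \left(N + N\right) = 2 N 2 N = 4 N^{2}$)
$y = 4834$ ($y = 77 \cdot 4 \left(-4\right)^{2} - 94 = 77 \cdot 4 \cdot 16 - 94 = 77 \cdot 64 - 94 = 4928 - 94 = 4834$)
$-12116 - y = -12116 - 4834 = -16950$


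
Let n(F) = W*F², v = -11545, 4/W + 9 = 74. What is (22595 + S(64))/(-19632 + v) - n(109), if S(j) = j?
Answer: -1483128583/2026505 ≈ -731.87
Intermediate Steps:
W = 4/65 (W = 4/(-9 + 74) = 4/65 ≈ 0.061538)
n(F) = 4*F²/65
(22595 + S(64))/(-19632 + v) - n(109) = (22595 + 64)/(-19632 - 11545) - 4*109²/65 = 22659/(-31177) - 4*11881/65 = 22659*(-1/31177) - 1*47524/65 = -22659/31177 - 47524/65 = -1483128583/2026505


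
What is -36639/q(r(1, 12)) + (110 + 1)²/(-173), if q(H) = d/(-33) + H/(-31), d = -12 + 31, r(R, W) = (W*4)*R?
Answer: 6457560048/375929 ≈ 17178.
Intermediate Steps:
r(R, W) = 4*R*W (r(R, W) = (4*W)*R = 4*R*W)
d = 19
q(H) = -19/33 - H/31 (q(H) = 19/(-33) + H/(-31) = 19*(-1/33) + H*(-1/31) = -19/33 - H/31)
-36639/q(r(1, 12)) + (110 + 1)²/(-173) = -36639/(-19/33 - 4*12/31) + (110 + 1)²/(-173) = -36639/(-19/33 - 1/31*48) + 111²*(-1/173) = -36639/(-19/33 - 48/31) + 12321*(-1/173) = -36639/(-2173/1023) - 12321/173 = -36639*(-1023/2173) - 12321/173 = 37481697/2173 - 12321/173 = 6457560048/375929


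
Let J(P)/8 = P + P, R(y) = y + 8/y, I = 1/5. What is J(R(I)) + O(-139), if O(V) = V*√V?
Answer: 3216/5 - 139*I*√139 ≈ 643.2 - 1638.8*I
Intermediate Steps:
O(V) = V^(3/2)
I = ⅕ ≈ 0.20000
J(P) = 16*P (J(P) = 8*(P + P) = 8*(2*P) = 16*P)
J(R(I)) + O(-139) = 16*(⅕ + 8/(⅕)) + (-139)^(3/2) = 16*(⅕ + 8*5) - 139*I*√139 = 16*(⅕ + 40) - 139*I*√139 = 16*(201/5) - 139*I*√139 = 3216/5 - 139*I*√139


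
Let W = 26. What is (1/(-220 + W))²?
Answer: 1/37636 ≈ 2.6570e-5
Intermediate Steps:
(1/(-220 + W))² = (1/(-220 + 26))² = (1/(-194))² = (-1/194)² = 1/37636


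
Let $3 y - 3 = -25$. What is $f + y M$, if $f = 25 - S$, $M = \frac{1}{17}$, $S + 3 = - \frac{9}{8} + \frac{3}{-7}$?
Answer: $\frac{83173}{2856} \approx 29.122$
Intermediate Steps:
$S = - \frac{255}{56}$ ($S = -3 + \left(- \frac{9}{8} + \frac{3}{-7}\right) = -3 + \left(\left(-9\right) \frac{1}{8} + 3 \left(- \frac{1}{7}\right)\right) = -3 - \frac{87}{56} = - \frac{255}{56} \approx -4.5536$)
$y = - \frac{22}{3}$ ($y = 1 + \frac{1}{3} \left(-25\right) = 1 - \frac{25}{3} = - \frac{22}{3} \approx -7.3333$)
$M = \frac{1}{17} \approx 0.058824$
$f = \frac{1655}{56}$ ($f = 25 - - \frac{255}{56} = 25 + \frac{255}{56} = \frac{1655}{56} \approx 29.554$)
$f + y M = \frac{1655}{56} - \frac{22}{51} = \frac{83173}{2856}$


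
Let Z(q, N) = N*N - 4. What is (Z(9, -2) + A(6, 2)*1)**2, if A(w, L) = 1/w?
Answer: 1/36 ≈ 0.027778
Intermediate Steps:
Z(q, N) = -4 + N**2 (Z(q, N) = N**2 - 4 = -4 + N**2)
(Z(9, -2) + A(6, 2)*1)**2 = ((-4 + (-2)**2) + 1/6)**2 = ((-4 + 4) + (1/6)*1)**2 = (0 + 1/6)**2 = (1/6)**2 = 1/36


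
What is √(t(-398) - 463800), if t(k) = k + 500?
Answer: 3*I*√51522 ≈ 680.95*I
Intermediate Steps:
t(k) = 500 + k
√(t(-398) - 463800) = √((500 - 398) - 463800) = √(102 - 463800) = √(-463698) = 3*I*√51522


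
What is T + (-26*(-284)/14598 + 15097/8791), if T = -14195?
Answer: -910686750880/64165509 ≈ -14193.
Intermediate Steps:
T + (-26*(-284)/14598 + 15097/8791) = -14195 + (-26*(-284)/14598 + 15097/8791) = -14195 + (7384*(1/14598) + 15097*(1/8791)) = -14195 + (3692/7299 + 15097/8791) = -14195 + 142649375/64165509 = -910686750880/64165509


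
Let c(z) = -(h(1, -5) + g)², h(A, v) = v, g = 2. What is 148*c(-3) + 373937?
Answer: 372605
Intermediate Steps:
c(z) = -9 (c(z) = -(-5 + 2)² = -1*(-3)² = -1*9 = -9)
148*c(-3) + 373937 = 148*(-9) + 373937 = -1332 + 373937 = 372605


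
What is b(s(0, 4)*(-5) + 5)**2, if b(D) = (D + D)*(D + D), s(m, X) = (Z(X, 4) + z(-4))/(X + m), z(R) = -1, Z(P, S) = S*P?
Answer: 9150625/16 ≈ 5.7191e+5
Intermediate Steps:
Z(P, S) = P*S
s(m, X) = (-1 + 4*X)/(X + m) (s(m, X) = (X*4 - 1)/(X + m) = (4*X - 1)/(X + m) = (-1 + 4*X)/(X + m))
b(D) = 4*D**2 (b(D) = (2*D)*(2*D) = 4*D**2)
b(s(0, 4)*(-5) + 5)**2 = (4*(((-1 + 4*4)/(4 + 0))*(-5) + 5)**2)**2 = (4*(((-1 + 16)/4)*(-5) + 5)**2)**2 = (4*(((1/4)*15)*(-5) + 5)**2)**2 = (4*((15/4)*(-5) + 5)**2)**2 = (4*(-75/4 + 5)**2)**2 = (4*(-55/4)**2)**2 = (4*(3025/16))**2 = (3025/4)**2 = 9150625/16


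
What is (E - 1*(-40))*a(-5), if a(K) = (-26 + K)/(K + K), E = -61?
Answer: -651/10 ≈ -65.100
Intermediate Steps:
a(K) = (-26 + K)/(2*K) (a(K) = (-26 + K)/((2*K)) = (-26 + K)*(1/(2*K)) = (-26 + K)/(2*K))
(E - 1*(-40))*a(-5) = (-61 - 1*(-40))*((½)*(-26 - 5)/(-5)) = (-61 + 40)*((½)*(-⅕)*(-31)) = -21*31/10 = -651/10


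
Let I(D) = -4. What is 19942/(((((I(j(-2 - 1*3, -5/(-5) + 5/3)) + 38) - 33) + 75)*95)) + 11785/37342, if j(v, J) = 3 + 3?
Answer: 103720233/33701155 ≈ 3.0776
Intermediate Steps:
j(v, J) = 6
19942/(((((I(j(-2 - 1*3, -5/(-5) + 5/3)) + 38) - 33) + 75)*95)) + 11785/37342 = 19942/(((((-4 + 38) - 33) + 75)*95)) + 11785/37342 = 19942/((((34 - 33) + 75)*95)) + 11785*(1/37342) = 19942/(((1 + 75)*95)) + 11785/37342 = 19942/((76*95)) + 11785/37342 = 19942/7220 + 11785/37342 = 19942*(1/7220) + 11785/37342 = 9971/3610 + 11785/37342 = 103720233/33701155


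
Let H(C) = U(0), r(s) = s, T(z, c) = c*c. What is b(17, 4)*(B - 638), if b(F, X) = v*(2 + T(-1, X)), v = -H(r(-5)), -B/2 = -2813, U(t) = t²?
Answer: 0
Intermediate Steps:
B = 5626 (B = -2*(-2813) = 5626)
T(z, c) = c²
H(C) = 0 (H(C) = 0² = 0)
v = 0 (v = -1*0 = 0)
b(F, X) = 0 (b(F, X) = 0*(2 + X²) = 0)
b(17, 4)*(B - 638) = 0*(5626 - 638) = 0*4988 = 0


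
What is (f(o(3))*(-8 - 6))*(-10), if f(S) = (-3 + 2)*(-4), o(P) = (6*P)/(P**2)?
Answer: 560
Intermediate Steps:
o(P) = 6/P (o(P) = (6*P)/P**2 = 6/P)
f(S) = 4 (f(S) = -1*(-4) = 4)
(f(o(3))*(-8 - 6))*(-10) = (4*(-8 - 6))*(-10) = (4*(-14))*(-10) = -56*(-10) = 560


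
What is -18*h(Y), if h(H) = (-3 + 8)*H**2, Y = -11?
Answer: -10890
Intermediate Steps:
h(H) = 5*H**2
-18*h(Y) = -90*(-11)**2 = -90*121 = -18*605 = -10890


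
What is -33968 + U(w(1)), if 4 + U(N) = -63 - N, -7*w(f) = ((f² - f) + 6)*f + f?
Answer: -34034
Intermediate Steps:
w(f) = -f/7 - f*(6 + f² - f)/7 (w(f) = -(((f² - f) + 6)*f + f)/7 = -((6 + f² - f)*f + f)/7 = -(f*(6 + f² - f) + f)/7 = -(f + f*(6 + f² - f))/7 = -f/7 - f*(6 + f² - f)/7)
U(N) = -67 - N (U(N) = -4 + (-63 - N) = -67 - N)
-33968 + U(w(1)) = -33968 + (-67 - (-7 + 1 - 1*1²)/7) = -33968 + (-67 - (-7 + 1 - 1*1)/7) = -33968 + (-67 - (-7 + 1 - 1)/7) = -33968 + (-67 - (-7)/7) = -33968 + (-67 - 1*(-1)) = -33968 + (-67 + 1) = -33968 - 66 = -34034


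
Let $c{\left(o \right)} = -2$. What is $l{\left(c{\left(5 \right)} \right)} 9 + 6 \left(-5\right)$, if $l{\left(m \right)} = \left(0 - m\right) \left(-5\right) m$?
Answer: $150$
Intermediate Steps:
$l{\left(m \right)} = 5 m^{2}$ ($l{\left(m \right)} = - m \left(-5\right) m = 5 m m = 5 m^{2}$)
$l{\left(c{\left(5 \right)} \right)} 9 + 6 \left(-5\right) = 5 \left(-2\right)^{2} \cdot 9 + 6 \left(-5\right) = 5 \cdot 4 \cdot 9 - 30 = 20 \cdot 9 - 30 = 180 - 30 = 150$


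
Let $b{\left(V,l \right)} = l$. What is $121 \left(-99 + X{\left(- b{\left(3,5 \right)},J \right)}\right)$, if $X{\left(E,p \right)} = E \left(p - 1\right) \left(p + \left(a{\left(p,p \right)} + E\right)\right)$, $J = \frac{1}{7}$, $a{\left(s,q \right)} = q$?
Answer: $- \frac{706761}{49} \approx -14424.0$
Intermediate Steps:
$J = \frac{1}{7} \approx 0.14286$
$X{\left(E,p \right)} = E \left(-1 + p\right) \left(E + 2 p\right)$ ($X{\left(E,p \right)} = E \left(p - 1\right) \left(p + \left(p + E\right)\right) = E \left(p - 1\right) \left(p + \left(E + p\right)\right) = E \left(-1 + p\right) \left(E + 2 p\right)$)
$121 \left(-99 + X{\left(- b{\left(3,5 \right)},J \right)}\right) = 121 \left(-99 + \left(-1\right) 5 \left(- \left(-1\right) 5 - \frac{2}{7} + \frac{2}{49} + \left(-1\right) 5 \cdot \frac{1}{7}\right)\right) = 121 \left(-99 - 5 \left(\left(-1\right) \left(-5\right) - \frac{2}{7} + 2 \cdot \frac{1}{49} - \frac{5}{7}\right)\right) = 121 \left(-99 - 5 \left(5 - \frac{2}{7} + \frac{2}{49} - \frac{5}{7}\right)\right) = 121 \left(-99 - \frac{990}{49}\right) = 121 \left(- \frac{5841}{49}\right) = - \frac{706761}{49}$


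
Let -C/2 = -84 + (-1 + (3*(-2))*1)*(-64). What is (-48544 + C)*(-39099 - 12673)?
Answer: 2550909984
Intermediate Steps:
C = -728 (C = -2*(-84 + (-1 + (3*(-2))*1)*(-64)) = -2*(-84 + (-1 - 6*1)*(-64)) = -2*(-84 + (-1 - 6)*(-64)) = -2*(-84 - 7*(-64)) = -2*(-84 + 448) = -2*364 = -728)
(-48544 + C)*(-39099 - 12673) = (-48544 - 728)*(-39099 - 12673) = -49272*(-51772) = 2550909984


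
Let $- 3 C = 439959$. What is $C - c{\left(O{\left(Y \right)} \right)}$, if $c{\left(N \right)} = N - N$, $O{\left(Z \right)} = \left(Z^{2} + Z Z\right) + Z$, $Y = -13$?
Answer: $-146653$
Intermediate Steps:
$O{\left(Z \right)} = Z + 2 Z^{2}$ ($O{\left(Z \right)} = \left(Z^{2} + Z^{2}\right) + Z = 2 Z^{2} + Z = Z + 2 Z^{2}$)
$c{\left(N \right)} = 0$
$C = -146653$ ($C = \left(- \frac{1}{3}\right) 439959 = -146653$)
$C - c{\left(O{\left(Y \right)} \right)} = -146653 - 0 = -146653 + 0 = -146653$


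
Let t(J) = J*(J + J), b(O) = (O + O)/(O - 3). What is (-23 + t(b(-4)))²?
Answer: 998001/2401 ≈ 415.66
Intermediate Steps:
b(O) = 2*O/(-3 + O) (b(O) = (2*O)/(-3 + O) = 2*O/(-3 + O))
t(J) = 2*J² (t(J) = J*(2*J) = 2*J²)
(-23 + t(b(-4)))² = (-23 + 2*(2*(-4)/(-3 - 4))²)² = (-23 + 2*(2*(-4)/(-7))²)² = (-23 + 2*(2*(-4)*(-⅐))²)² = (-23 + 2*(8/7)²)² = (-23 + 2*(64/49))² = (-23 + 128/49)² = (-999/49)² = 998001/2401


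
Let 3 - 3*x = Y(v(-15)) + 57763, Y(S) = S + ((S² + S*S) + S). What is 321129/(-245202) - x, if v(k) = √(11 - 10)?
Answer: 4720961647/245202 ≈ 19253.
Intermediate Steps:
v(k) = 1 (v(k) = √1 = 1)
Y(S) = 2*S + 2*S² (Y(S) = S + ((S² + S²) + S) = S + (2*S² + S) = S + (S + 2*S²) = 2*S + 2*S²)
x = -57764/3 (x = 1 - (2*1*(1 + 1) + 57763)/3 = 1 - (2*1*2 + 57763)/3 = 1 - (4 + 57763)/3 = 1 - ⅓*57767 = 1 - 57767/3 = -57764/3 ≈ -19255.)
321129/(-245202) - x = 321129/(-245202) - 1*(-57764/3) = 321129*(-1/245202) + 57764/3 = -107043/81734 + 57764/3 = 4720961647/245202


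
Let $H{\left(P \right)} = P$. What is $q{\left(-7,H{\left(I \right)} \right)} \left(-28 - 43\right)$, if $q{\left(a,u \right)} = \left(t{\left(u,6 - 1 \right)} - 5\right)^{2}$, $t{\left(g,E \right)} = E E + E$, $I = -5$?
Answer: $-44375$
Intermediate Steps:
$t{\left(g,E \right)} = E + E^{2}$ ($t{\left(g,E \right)} = E^{2} + E = E + E^{2}$)
$q{\left(a,u \right)} = 625$ ($q{\left(a,u \right)} = \left(\left(6 - 1\right) \left(1 + \left(6 - 1\right)\right) - 5\right)^{2} = \left(5 \left(1 + 5\right) - 5\right)^{2} = \left(5 \cdot 6 - 5\right)^{2} = \left(30 - 5\right)^{2} = 25^{2} = 625$)
$q{\left(-7,H{\left(I \right)} \right)} \left(-28 - 43\right) = 625 \left(-28 - 43\right) = 625 \left(-71\right) = -44375$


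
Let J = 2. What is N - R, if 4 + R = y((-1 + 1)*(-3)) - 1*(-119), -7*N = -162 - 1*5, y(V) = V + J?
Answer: -652/7 ≈ -93.143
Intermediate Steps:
y(V) = 2 + V (y(V) = V + 2 = 2 + V)
N = 167/7 (N = -(-162 - 1*5)/7 = -(-162 - 5)/7 = -1/7*(-167) = 167/7 ≈ 23.857)
R = 117 (R = -4 + ((2 + (-1 + 1)*(-3)) - 1*(-119)) = -4 + ((2 + 0*(-3)) + 119) = -4 + ((2 + 0) + 119) = -4 + (2 + 119) = -4 + 121 = 117)
N - R = 167/7 - 1*117 = 167/7 - 117 = -652/7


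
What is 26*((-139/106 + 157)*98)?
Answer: 21024822/53 ≈ 3.9670e+5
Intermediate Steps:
26*((-139/106 + 157)*98) = 26*((16503/106)*98) = 26*(808647/53) = 21024822/53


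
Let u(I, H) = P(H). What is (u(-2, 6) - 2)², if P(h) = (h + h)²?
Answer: 20164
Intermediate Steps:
P(h) = 4*h² (P(h) = (2*h)² = 4*h²)
u(I, H) = 4*H²
(u(-2, 6) - 2)² = (4*6² - 2)² = (4*36 - 2)² = (144 - 2)² = 142² = 20164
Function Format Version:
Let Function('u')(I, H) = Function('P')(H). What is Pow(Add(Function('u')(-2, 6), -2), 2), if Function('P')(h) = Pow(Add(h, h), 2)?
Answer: 20164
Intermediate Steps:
Function('P')(h) = Mul(4, Pow(h, 2)) (Function('P')(h) = Pow(Mul(2, h), 2) = Mul(4, Pow(h, 2)))
Function('u')(I, H) = Mul(4, Pow(H, 2))
Pow(Add(Function('u')(-2, 6), -2), 2) = Pow(Add(Mul(4, Pow(6, 2)), -2), 2) = Pow(Add(Mul(4, 36), -2), 2) = Pow(Add(144, -2), 2) = Pow(142, 2) = 20164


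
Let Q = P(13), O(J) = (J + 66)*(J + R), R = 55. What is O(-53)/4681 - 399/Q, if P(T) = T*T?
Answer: -1863325/791089 ≈ -2.3554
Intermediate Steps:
P(T) = T²
O(J) = (55 + J)*(66 + J) (O(J) = (J + 66)*(J + 55) = (66 + J)*(55 + J) = (55 + J)*(66 + J))
Q = 169 (Q = 13² = 169)
O(-53)/4681 - 399/Q = (3630 + (-53)² + 121*(-53))/4681 - 399/169 = (3630 + 2809 - 6413)*(1/4681) - 399*1/169 = 26*(1/4681) - 399/169 = 26/4681 - 399/169 = -1863325/791089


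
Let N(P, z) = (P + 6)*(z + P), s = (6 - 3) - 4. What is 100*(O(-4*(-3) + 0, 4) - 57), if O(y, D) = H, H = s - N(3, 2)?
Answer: -10300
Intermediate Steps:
s = -1 (s = 3 - 4 = -1)
N(P, z) = (6 + P)*(P + z)
H = -46 (H = -1 - (3² + 6*3 + 6*2 + 3*2) = -1 - (9 + 18 + 12 + 6) = -1 - 1*45 = -1 - 45 = -46)
O(y, D) = -46
100*(O(-4*(-3) + 0, 4) - 57) = 100*(-46 - 57) = 100*(-103) = -10300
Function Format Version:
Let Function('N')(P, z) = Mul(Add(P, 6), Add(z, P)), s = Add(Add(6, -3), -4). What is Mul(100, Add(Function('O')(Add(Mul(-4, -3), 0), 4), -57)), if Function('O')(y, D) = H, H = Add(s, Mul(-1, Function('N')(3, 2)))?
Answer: -10300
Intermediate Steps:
s = -1 (s = Add(3, -4) = -1)
Function('N')(P, z) = Mul(Add(6, P), Add(P, z))
H = -46 (H = Add(-1, Mul(-1, Add(Pow(3, 2), Mul(6, 3), Mul(6, 2), Mul(3, 2)))) = Add(-1, Mul(-1, Add(9, 18, 12, 6))) = Add(-1, Mul(-1, 45)) = Add(-1, -45) = -46)
Function('O')(y, D) = -46
Mul(100, Add(Function('O')(Add(Mul(-4, -3), 0), 4), -57)) = Mul(100, Add(-46, -57)) = Mul(100, -103) = -10300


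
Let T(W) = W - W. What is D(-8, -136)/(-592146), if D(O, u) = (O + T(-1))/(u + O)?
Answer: -1/10658628 ≈ -9.3821e-8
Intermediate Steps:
T(W) = 0
D(O, u) = O/(O + u) (D(O, u) = (O + 0)/(u + O) = O/(O + u))
D(-8, -136)/(-592146) = -8/(-8 - 136)/(-592146) = -8/(-144)*(-1/592146) = -8*(-1/144)*(-1/592146) = (1/18)*(-1/592146) = -1/10658628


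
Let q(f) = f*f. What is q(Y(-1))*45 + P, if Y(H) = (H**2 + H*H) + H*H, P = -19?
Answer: 386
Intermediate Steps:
Y(H) = 3*H**2 (Y(H) = (H**2 + H**2) + H**2 = 2*H**2 + H**2 = 3*H**2)
q(f) = f**2
q(Y(-1))*45 + P = (3*(-1)**2)**2*45 - 19 = (3*1)**2*45 - 19 = 3**2*45 - 19 = 9*45 - 19 = 405 - 19 = 386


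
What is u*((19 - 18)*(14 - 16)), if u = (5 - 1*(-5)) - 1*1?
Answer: -18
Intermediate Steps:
u = 9 (u = (5 + 5) - 1 = 10 - 1 = 9)
u*((19 - 18)*(14 - 16)) = 9*((19 - 18)*(14 - 16)) = 9*(1*(-2)) = 9*(-2) = -18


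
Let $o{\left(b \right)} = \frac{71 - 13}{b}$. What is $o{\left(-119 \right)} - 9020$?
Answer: $- \frac{1073438}{119} \approx -9020.5$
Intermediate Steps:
$o{\left(b \right)} = \frac{58}{b}$ ($o{\left(b \right)} = \frac{71 - 13}{b} = \frac{58}{b}$)
$o{\left(-119 \right)} - 9020 = \frac{58}{-119} - 9020 = 58 \left(- \frac{1}{119}\right) - 9020 = - \frac{58}{119} - 9020 = - \frac{1073438}{119}$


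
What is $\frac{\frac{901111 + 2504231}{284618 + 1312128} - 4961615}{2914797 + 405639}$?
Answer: $- \frac{990304437431}{662736612657} \approx -1.4943$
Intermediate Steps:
$\frac{\frac{901111 + 2504231}{284618 + 1312128} - 4961615}{2914797 + 405639} = \frac{\frac{3405342}{1596746} - 4961615}{3320436} = \left(3405342 \cdot \frac{1}{1596746} - 4961615\right) \frac{1}{3320436} = \left(\frac{1702671}{798373} - 4961615\right) \frac{1}{3320436} = \left(- \frac{3961217749724}{798373}\right) \frac{1}{3320436} = - \frac{990304437431}{662736612657}$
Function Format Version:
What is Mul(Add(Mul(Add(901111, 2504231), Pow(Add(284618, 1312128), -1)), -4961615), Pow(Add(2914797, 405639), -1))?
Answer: Rational(-990304437431, 662736612657) ≈ -1.4943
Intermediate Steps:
Mul(Add(Mul(Add(901111, 2504231), Pow(Add(284618, 1312128), -1)), -4961615), Pow(Add(2914797, 405639), -1)) = Mul(Add(Mul(3405342, Pow(1596746, -1)), -4961615), Pow(3320436, -1)) = Mul(Add(Mul(3405342, Rational(1, 1596746)), -4961615), Rational(1, 3320436)) = Mul(Add(Rational(1702671, 798373), -4961615), Rational(1, 3320436)) = Mul(Rational(-3961217749724, 798373), Rational(1, 3320436)) = Rational(-990304437431, 662736612657)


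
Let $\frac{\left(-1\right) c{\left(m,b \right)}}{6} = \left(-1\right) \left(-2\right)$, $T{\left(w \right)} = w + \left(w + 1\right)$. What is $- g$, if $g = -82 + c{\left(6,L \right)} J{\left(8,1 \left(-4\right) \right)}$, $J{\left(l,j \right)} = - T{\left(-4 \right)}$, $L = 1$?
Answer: $166$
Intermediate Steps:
$T{\left(w \right)} = 1 + 2 w$ ($T{\left(w \right)} = w + \left(1 + w\right) = 1 + 2 w$)
$c{\left(m,b \right)} = -12$ ($c{\left(m,b \right)} = - 6 \left(\left(-1\right) \left(-2\right)\right) = \left(-6\right) 2 = -12$)
$J{\left(l,j \right)} = 7$ ($J{\left(l,j \right)} = - (1 + 2 \left(-4\right)) = - (1 - 8) = \left(-1\right) \left(-7\right) = 7$)
$g = -166$ ($g = -82 - 84 = -166$)
$- g = \left(-1\right) \left(-166\right) = 166$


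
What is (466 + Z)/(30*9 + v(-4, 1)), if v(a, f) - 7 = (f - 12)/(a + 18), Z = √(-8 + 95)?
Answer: 6524/3867 + 14*√87/3867 ≈ 1.7209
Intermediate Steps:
Z = √87 ≈ 9.3274
v(a, f) = 7 + (-12 + f)/(18 + a) (v(a, f) = 7 + (f - 12)/(a + 18) = 7 + (-12 + f)/(18 + a))
(466 + Z)/(30*9 + v(-4, 1)) = (466 + √87)/(30*9 + (114 + 1 + 7*(-4))/(18 - 4)) = (466 + √87)/(270 + (114 + 1 - 28)/14) = (466 + √87)/(270 + (1/14)*87) = (466 + √87)/(270 + 87/14) = (466 + √87)/(3867/14) = (466 + √87)*(14/3867) = 6524/3867 + 14*√87/3867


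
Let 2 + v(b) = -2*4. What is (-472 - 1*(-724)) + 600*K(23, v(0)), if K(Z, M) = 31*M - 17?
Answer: -195948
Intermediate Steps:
v(b) = -10 (v(b) = -2 - 2*4 = -2 - 8 = -10)
K(Z, M) = -17 + 31*M
(-472 - 1*(-724)) + 600*K(23, v(0)) = (-472 - 1*(-724)) + 600*(-17 + 31*(-10)) = (-472 + 724) + 600*(-17 - 310) = 252 + 600*(-327) = 252 - 196200 = -195948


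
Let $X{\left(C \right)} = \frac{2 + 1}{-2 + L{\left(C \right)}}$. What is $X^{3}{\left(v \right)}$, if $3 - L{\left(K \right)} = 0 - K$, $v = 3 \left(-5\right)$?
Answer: $- \frac{27}{2744} \approx -0.0098397$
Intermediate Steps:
$v = -15$
$L{\left(K \right)} = 3 + K$ ($L{\left(K \right)} = 3 - \left(0 - K\right) = 3 - - K = 3 + K$)
$X{\left(C \right)} = \frac{3}{1 + C}$ ($X{\left(C \right)} = \frac{2 + 1}{-2 + \left(3 + C\right)} = \frac{3}{1 + C}$)
$X^{3}{\left(v \right)} = \left(\frac{3}{1 - 15}\right)^{3} = \left(\frac{3}{-14}\right)^{3} = \left(3 \left(- \frac{1}{14}\right)\right)^{3} = \left(- \frac{3}{14}\right)^{3} = - \frac{27}{2744}$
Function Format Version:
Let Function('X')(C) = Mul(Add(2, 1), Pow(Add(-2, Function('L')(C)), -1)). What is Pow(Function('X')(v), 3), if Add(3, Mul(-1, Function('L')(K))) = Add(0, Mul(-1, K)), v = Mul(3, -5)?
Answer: Rational(-27, 2744) ≈ -0.0098397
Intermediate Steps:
v = -15
Function('L')(K) = Add(3, K) (Function('L')(K) = Add(3, Mul(-1, Add(0, Mul(-1, K)))) = Add(3, Mul(-1, Mul(-1, K))) = Add(3, K))
Function('X')(C) = Mul(3, Pow(Add(1, C), -1)) (Function('X')(C) = Mul(Add(2, 1), Pow(Add(-2, Add(3, C)), -1)) = Mul(3, Pow(Add(1, C), -1)))
Pow(Function('X')(v), 3) = Pow(Mul(3, Pow(Add(1, -15), -1)), 3) = Pow(Mul(3, Pow(-14, -1)), 3) = Pow(Mul(3, Rational(-1, 14)), 3) = Pow(Rational(-3, 14), 3) = Rational(-27, 2744)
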